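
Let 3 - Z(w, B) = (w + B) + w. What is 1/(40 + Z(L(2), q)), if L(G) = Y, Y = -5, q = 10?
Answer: 1/43 ≈ 0.023256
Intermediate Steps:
L(G) = -5
Z(w, B) = 3 - B - 2*w (Z(w, B) = 3 - ((w + B) + w) = 3 - ((B + w) + w) = 3 - (B + 2*w) = 3 + (-B - 2*w) = 3 - B - 2*w)
1/(40 + Z(L(2), q)) = 1/(40 + (3 - 1*10 - 2*(-5))) = 1/(40 + (3 - 10 + 10)) = 1/(40 + 3) = 1/43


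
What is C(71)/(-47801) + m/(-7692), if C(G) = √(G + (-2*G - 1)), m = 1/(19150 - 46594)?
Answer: 1/211099248 - 6*I*√2/47801 ≈ 4.7371e-9 - 0.00017751*I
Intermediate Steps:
m = -1/27444 (m = 1/(-27444) = -1/27444 ≈ -3.6438e-5)
C(G) = √(-1 - G) (C(G) = √(G + (-1 - 2*G)) = √(-1 - G))
C(71)/(-47801) + m/(-7692) = √(-1 - 1*71)/(-47801) - 1/27444/(-7692) = √(-1 - 71)*(-1/47801) - 1/27444*(-1/7692) = √(-72)*(-1/47801) + 1/211099248 = (6*I*√2)*(-1/47801) + 1/211099248 = -6*I*√2/47801 + 1/211099248 = 1/211099248 - 6*I*√2/47801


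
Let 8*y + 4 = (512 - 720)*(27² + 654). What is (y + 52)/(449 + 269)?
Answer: -71813/1436 ≈ -50.009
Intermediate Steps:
y = -71917/2 (y = -½ + ((512 - 720)*(27² + 654))/8 = -½ + (-208*(729 + 654))/8 = -½ + (-208*1383)/8 = -½ + (⅛)*(-287664) = -½ - 35958 = -71917/2 ≈ -35959.)
(y + 52)/(449 + 269) = (-71917/2 + 52)/(449 + 269) = -71813/2/718 = (1/718)*(-71813/2) = -71813/1436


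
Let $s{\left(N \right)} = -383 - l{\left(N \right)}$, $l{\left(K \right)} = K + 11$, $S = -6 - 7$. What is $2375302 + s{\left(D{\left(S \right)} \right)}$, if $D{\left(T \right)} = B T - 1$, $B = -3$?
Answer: $2374870$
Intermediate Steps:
$S = -13$
$l{\left(K \right)} = 11 + K$
$D{\left(T \right)} = -1 - 3 T$ ($D{\left(T \right)} = - 3 T - 1 = -1 - 3 T$)
$s{\left(N \right)} = -394 - N$ ($s{\left(N \right)} = -383 - \left(11 + N\right) = -394 - N$)
$2375302 + s{\left(D{\left(S \right)} \right)} = 2375302 - \left(393 + 39\right) = 2375302 - 432 = 2374870$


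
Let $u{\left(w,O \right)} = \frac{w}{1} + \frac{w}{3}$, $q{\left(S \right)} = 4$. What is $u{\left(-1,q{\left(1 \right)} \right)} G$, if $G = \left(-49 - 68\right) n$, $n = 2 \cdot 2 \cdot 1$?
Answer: $624$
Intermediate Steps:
$n = 4$ ($n = 4 \cdot 1 = 4$)
$G = -468$ ($G = \left(-49 - 68\right) 4 = \left(-117\right) 4 = -468$)
$u{\left(w,O \right)} = \frac{4 w}{3}$ ($u{\left(w,O \right)} = w 1 + w \frac{1}{3} = w + \frac{w}{3} = \frac{4 w}{3}$)
$u{\left(-1,q{\left(1 \right)} \right)} G = \frac{4}{3} \left(-1\right) \left(-468\right) = \left(- \frac{4}{3}\right) \left(-468\right) = 624$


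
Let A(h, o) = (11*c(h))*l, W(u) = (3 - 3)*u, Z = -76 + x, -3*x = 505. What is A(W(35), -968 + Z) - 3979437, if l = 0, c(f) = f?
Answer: -3979437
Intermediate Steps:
x = -505/3 (x = -⅓*505 = -505/3 ≈ -168.33)
Z = -733/3 (Z = -76 - 505/3 = -733/3 ≈ -244.33)
W(u) = 0 (W(u) = 0*u = 0)
A(h, o) = 0 (A(h, o) = (11*h)*0 = 0)
A(W(35), -968 + Z) - 3979437 = 0 - 3979437 = -3979437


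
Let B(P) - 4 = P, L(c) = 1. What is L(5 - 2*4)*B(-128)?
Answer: -124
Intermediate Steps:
B(P) = 4 + P
L(5 - 2*4)*B(-128) = 1*(4 - 128) = 1*(-124) = -124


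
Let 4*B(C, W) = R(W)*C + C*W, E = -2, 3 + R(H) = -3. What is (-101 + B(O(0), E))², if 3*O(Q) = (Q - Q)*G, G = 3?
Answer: 10201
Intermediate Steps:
R(H) = -6 (R(H) = -3 - 3 = -6)
O(Q) = 0 (O(Q) = ((Q - Q)*3)/3 = (0*3)/3 = (⅓)*0 = 0)
B(C, W) = -3*C/2 + C*W/4 (B(C, W) = (-6*C + C*W)/4 = -3*C/2 + C*W/4)
(-101 + B(O(0), E))² = (-101 + (¼)*0*(-6 - 2))² = (-101 + (¼)*0*(-8))² = (-101 + 0)² = (-101)² = 10201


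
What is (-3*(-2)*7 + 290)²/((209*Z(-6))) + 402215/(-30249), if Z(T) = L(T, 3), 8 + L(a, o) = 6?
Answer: -1751145823/6322041 ≈ -276.99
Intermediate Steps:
L(a, o) = -2 (L(a, o) = -8 + 6 = -2)
Z(T) = -2
(-3*(-2)*7 + 290)²/((209*Z(-6))) + 402215/(-30249) = (-3*(-2)*7 + 290)²/((209*(-2))) + 402215/(-30249) = (6*7 + 290)²/(-418) + 402215*(-1/30249) = (42 + 290)²*(-1/418) - 402215/30249 = 332²*(-1/418) - 402215/30249 = 110224*(-1/418) - 402215/30249 = -55112/209 - 402215/30249 = -1751145823/6322041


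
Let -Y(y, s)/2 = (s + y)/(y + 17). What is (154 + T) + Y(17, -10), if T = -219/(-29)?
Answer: 79442/493 ≈ 161.14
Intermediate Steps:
Y(y, s) = -2*(s + y)/(17 + y) (Y(y, s) = -2*(s + y)/(y + 17) = -2*(s + y)/(17 + y))
T = 219/29 (T = -219*(-1/29) = 219/29 ≈ 7.5517)
(154 + T) + Y(17, -10) = (154 + 219/29) + 2*(-1*(-10) - 1*17)/(17 + 17) = 4685/29 + 2*(10 - 17)/34 = 4685/29 + 2*(1/34)*(-7) = 4685/29 - 7/17 = 79442/493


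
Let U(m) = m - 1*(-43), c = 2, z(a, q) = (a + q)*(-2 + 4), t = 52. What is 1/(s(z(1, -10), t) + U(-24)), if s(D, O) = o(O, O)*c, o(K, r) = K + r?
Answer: 1/227 ≈ 0.0044053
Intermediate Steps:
z(a, q) = 2*a + 2*q (z(a, q) = (a + q)*2 = 2*a + 2*q)
U(m) = 43 + m (U(m) = m + 43 = 43 + m)
s(D, O) = 4*O (s(D, O) = (O + O)*2 = (2*O)*2 = 4*O)
1/(s(z(1, -10), t) + U(-24)) = 1/(4*52 + (43 - 24)) = 1/(208 + 19) = 1/227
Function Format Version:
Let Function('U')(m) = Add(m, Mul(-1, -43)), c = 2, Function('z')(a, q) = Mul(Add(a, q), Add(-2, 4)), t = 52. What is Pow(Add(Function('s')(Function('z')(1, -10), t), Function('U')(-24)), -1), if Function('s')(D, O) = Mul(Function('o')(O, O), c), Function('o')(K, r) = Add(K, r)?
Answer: Rational(1, 227) ≈ 0.0044053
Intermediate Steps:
Function('z')(a, q) = Add(Mul(2, a), Mul(2, q)) (Function('z')(a, q) = Mul(Add(a, q), 2) = Add(Mul(2, a), Mul(2, q)))
Function('U')(m) = Add(43, m) (Function('U')(m) = Add(m, 43) = Add(43, m))
Function('s')(D, O) = Mul(4, O) (Function('s')(D, O) = Mul(Add(O, O), 2) = Mul(Mul(2, O), 2) = Mul(4, O))
Pow(Add(Function('s')(Function('z')(1, -10), t), Function('U')(-24)), -1) = Pow(Add(Mul(4, 52), Add(43, -24)), -1) = Pow(Add(208, 19), -1) = Pow(227, -1) = Rational(1, 227)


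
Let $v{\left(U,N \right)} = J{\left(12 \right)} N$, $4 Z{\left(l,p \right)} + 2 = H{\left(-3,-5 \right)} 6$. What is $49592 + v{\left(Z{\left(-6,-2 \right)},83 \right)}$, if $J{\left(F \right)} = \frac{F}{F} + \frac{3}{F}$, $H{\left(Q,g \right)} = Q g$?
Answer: $\frac{198783}{4} \approx 49696.0$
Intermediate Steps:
$Z{\left(l,p \right)} = 22$ ($Z{\left(l,p \right)} = - \frac{1}{2} + \frac{\left(-3\right) \left(-5\right) 6}{4} = - \frac{1}{2} + \frac{15 \cdot 6}{4} = - \frac{1}{2} + \frac{1}{4} \cdot 90 = - \frac{1}{2} + \frac{45}{2} = 22$)
$J{\left(F \right)} = 1 + \frac{3}{F}$
$v{\left(U,N \right)} = \frac{5 N}{4}$ ($v{\left(U,N \right)} = \frac{3 + 12}{12} N = \frac{1}{12} \cdot 15 N = \frac{5 N}{4}$)
$49592 + v{\left(Z{\left(-6,-2 \right)},83 \right)} = 49592 + \frac{5}{4} \cdot 83 = 49592 + \frac{415}{4} = \frac{198783}{4}$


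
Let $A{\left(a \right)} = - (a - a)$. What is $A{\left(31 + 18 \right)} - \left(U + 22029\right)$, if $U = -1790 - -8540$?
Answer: $-28779$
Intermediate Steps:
$U = 6750$ ($U = -1790 + 8540 = 6750$)
$A{\left(a \right)} = 0$ ($A{\left(a \right)} = \left(-1\right) 0 = 0$)
$A{\left(31 + 18 \right)} - \left(U + 22029\right) = 0 - \left(6750 + 22029\right) = 0 - 28779 = -28779$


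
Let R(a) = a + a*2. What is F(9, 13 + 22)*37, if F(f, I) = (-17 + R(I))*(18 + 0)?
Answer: 58608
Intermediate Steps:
R(a) = 3*a (R(a) = a + 2*a = 3*a)
F(f, I) = -306 + 54*I (F(f, I) = (-17 + 3*I)*(18 + 0) = (-17 + 3*I)*18 = -306 + 54*I)
F(9, 13 + 22)*37 = (-306 + 54*(13 + 22))*37 = (-306 + 54*35)*37 = (-306 + 1890)*37 = 1584*37 = 58608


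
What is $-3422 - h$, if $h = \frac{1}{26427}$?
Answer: $- \frac{90433195}{26427} \approx -3422.0$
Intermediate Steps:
$h = \frac{1}{26427} \approx 3.784 \cdot 10^{-5}$
$-3422 - h = -3422 - \frac{1}{26427} = - \frac{90433195}{26427}$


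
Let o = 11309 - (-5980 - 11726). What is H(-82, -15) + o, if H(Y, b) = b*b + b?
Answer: 29225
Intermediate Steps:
H(Y, b) = b + b² (H(Y, b) = b² + b = b + b²)
o = 29015 (o = 11309 - 1*(-17706) = 11309 + 17706 = 29015)
H(-82, -15) + o = -15*(1 - 15) + 29015 = -15*(-14) + 29015 = 210 + 29015 = 29225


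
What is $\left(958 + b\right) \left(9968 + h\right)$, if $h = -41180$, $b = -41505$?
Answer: $1265552964$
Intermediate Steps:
$\left(958 + b\right) \left(9968 + h\right) = \left(958 - 41505\right) \left(9968 - 41180\right) = \left(-40547\right) \left(-31212\right) = 1265552964$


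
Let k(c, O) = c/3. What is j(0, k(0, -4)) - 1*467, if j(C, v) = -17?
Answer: -484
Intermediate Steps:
k(c, O) = c/3 (k(c, O) = c*(⅓) = c/3)
j(0, k(0, -4)) - 1*467 = -17 - 1*467 = -17 - 467 = -484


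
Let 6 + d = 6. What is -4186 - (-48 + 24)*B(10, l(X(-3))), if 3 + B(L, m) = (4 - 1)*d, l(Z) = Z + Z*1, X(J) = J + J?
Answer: -4258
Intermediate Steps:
d = 0 (d = -6 + 6 = 0)
X(J) = 2*J
l(Z) = 2*Z (l(Z) = Z + Z = 2*Z)
B(L, m) = -3 (B(L, m) = -3 + (4 - 1)*0 = -3 + 3*0 = -3 + 0 = -3)
-4186 - (-48 + 24)*B(10, l(X(-3))) = -4186 - (-48 + 24)*(-3) = -4186 - (-24)*(-3) = -4186 - 1*72 = -4186 - 72 = -4258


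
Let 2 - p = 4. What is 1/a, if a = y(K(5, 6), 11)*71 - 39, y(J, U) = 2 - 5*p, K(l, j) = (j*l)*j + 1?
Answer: 1/813 ≈ 0.0012300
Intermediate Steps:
p = -2 (p = 2 - 1*4 = 2 - 4 = -2)
K(l, j) = 1 + l*j² (K(l, j) = l*j² + 1 = 1 + l*j²)
y(J, U) = 12 (y(J, U) = 2 - 5*(-2) = 2 + 10 = 12)
a = 813 (a = 12*71 - 39 = 852 - 39 = 813)
1/a = 1/813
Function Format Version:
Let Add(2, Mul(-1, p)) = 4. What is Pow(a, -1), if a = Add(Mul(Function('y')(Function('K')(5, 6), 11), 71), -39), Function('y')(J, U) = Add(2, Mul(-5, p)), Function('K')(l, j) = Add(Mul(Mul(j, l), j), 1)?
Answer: Rational(1, 813) ≈ 0.0012300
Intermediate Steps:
p = -2 (p = Add(2, Mul(-1, 4)) = Add(2, -4) = -2)
Function('K')(l, j) = Add(1, Mul(l, Pow(j, 2))) (Function('K')(l, j) = Add(Mul(l, Pow(j, 2)), 1) = Add(1, Mul(l, Pow(j, 2))))
Function('y')(J, U) = 12 (Function('y')(J, U) = Add(2, Mul(-5, -2)) = Add(2, 10) = 12)
a = 813 (a = Add(Mul(12, 71), -39) = Add(852, -39) = 813)
Pow(a, -1) = Pow(813, -1) = Rational(1, 813)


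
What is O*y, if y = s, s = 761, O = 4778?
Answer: 3636058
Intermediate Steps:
y = 761
O*y = 4778*761 = 3636058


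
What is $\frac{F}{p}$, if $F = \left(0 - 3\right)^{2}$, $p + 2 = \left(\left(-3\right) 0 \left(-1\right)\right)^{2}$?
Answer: $- \frac{9}{2} \approx -4.5$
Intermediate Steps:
$p = -2$ ($p = -2 + \left(\left(-3\right) 0 \left(-1\right)\right)^{2} = -2 + \left(0 \left(-1\right)\right)^{2} = -2 + 0^{2} = -2 + 0 = -2$)
$F = 9$ ($F = \left(-3\right)^{2} = 9$)
$\frac{F}{p} = \frac{9}{-2} = 9 \left(- \frac{1}{2}\right) = - \frac{9}{2}$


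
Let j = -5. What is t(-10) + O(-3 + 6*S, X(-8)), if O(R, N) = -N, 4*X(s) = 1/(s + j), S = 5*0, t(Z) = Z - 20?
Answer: -1559/52 ≈ -29.981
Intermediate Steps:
t(Z) = -20 + Z
S = 0
X(s) = 1/(4*(-5 + s)) (X(s) = 1/(4*(s - 5)) = 1/(4*(-5 + s)))
t(-10) + O(-3 + 6*S, X(-8)) = (-20 - 10) - 1/(4*(-5 - 8)) = -30 - 1/(4*(-13)) = -30 - (-1)/(4*13) = -30 - 1*(-1/52) = -30 + 1/52 = -1559/52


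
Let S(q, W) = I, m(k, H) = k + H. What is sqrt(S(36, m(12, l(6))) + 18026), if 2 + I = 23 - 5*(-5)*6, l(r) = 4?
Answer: sqrt(18197) ≈ 134.90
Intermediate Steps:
m(k, H) = H + k
I = 171 (I = -2 + (23 - 5*(-5)*6) = -2 + (23 + 25*6) = -2 + (23 + 150) = -2 + 173 = 171)
S(q, W) = 171
sqrt(S(36, m(12, l(6))) + 18026) = sqrt(171 + 18026) = sqrt(18197)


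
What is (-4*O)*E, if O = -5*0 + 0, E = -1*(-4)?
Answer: 0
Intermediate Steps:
E = 4
O = 0 (O = 0 + 0 = 0)
(-4*O)*E = -4*0*4 = 0*4 = 0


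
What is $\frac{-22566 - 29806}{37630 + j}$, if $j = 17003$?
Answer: $- \frac{52372}{54633} \approx -0.95861$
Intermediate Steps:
$\frac{-22566 - 29806}{37630 + j} = \frac{-22566 - 29806}{37630 + 17003} = - \frac{52372}{54633}$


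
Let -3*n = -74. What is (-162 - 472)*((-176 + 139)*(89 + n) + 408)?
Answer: 7223162/3 ≈ 2.4077e+6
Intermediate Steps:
n = 74/3 (n = -1/3*(-74) = 74/3 ≈ 24.667)
(-162 - 472)*((-176 + 139)*(89 + n) + 408) = (-162 - 472)*((-176 + 139)*(89 + 74/3) + 408) = -634*(-37*341/3 + 408) = -634*(-12617/3 + 408) = -634*(-11393/3) = 7223162/3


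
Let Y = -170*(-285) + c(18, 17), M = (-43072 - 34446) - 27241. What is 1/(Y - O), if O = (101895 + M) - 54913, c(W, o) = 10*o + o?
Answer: 1/106414 ≈ 9.3973e-6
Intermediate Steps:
M = -104759 (M = -77518 - 27241 = -104759)
c(W, o) = 11*o
Y = 48637 (Y = -170*(-285) + 11*17 = 48450 + 187 = 48637)
O = -57777 (O = (101895 - 104759) - 54913 = -2864 - 54913 = -57777)
1/(Y - O) = 1/(48637 - 1*(-57777)) = 1/(48637 + 57777) = 1/106414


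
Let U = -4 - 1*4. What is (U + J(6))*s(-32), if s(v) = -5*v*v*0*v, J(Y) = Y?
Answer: 0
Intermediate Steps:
U = -8 (U = -4 - 4 = -8)
s(v) = 0 (s(v) = -5*v²*0 = -5*0 = 0)
(U + J(6))*s(-32) = (-8 + 6)*0 = -2*0 = 0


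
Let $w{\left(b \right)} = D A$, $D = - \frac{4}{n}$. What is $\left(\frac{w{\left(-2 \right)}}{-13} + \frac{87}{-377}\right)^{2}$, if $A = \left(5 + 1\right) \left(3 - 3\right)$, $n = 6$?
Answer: $\frac{9}{169} \approx 0.053254$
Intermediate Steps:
$D = - \frac{2}{3}$ ($D = - \frac{4}{6} = \left(-4\right) \frac{1}{6} = - \frac{2}{3} \approx -0.66667$)
$A = 0$ ($A = 6 \cdot 0 = 0$)
$w{\left(b \right)} = 0$ ($w{\left(b \right)} = \left(- \frac{2}{3}\right) 0 = 0$)
$\left(\frac{w{\left(-2 \right)}}{-13} + \frac{87}{-377}\right)^{2} = \left(\frac{0}{-13} + \frac{87}{-377}\right)^{2} = \left(0 \left(- \frac{1}{13}\right) + 87 \left(- \frac{1}{377}\right)\right)^{2} = \left(0 - \frac{3}{13}\right)^{2} = \left(- \frac{3}{13}\right)^{2} = \frac{9}{169}$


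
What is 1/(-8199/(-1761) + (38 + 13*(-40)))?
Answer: -587/280201 ≈ -0.0020949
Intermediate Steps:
1/(-8199/(-1761) + (38 + 13*(-40))) = 1/(-8199*(-1/1761) + (38 - 520)) = 1/(2733/587 - 482) = 1/(-280201/587) = -587/280201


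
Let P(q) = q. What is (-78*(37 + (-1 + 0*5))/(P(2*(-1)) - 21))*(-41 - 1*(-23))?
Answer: -50544/23 ≈ -2197.6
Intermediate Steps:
(-78*(37 + (-1 + 0*5))/(P(2*(-1)) - 21))*(-41 - 1*(-23)) = (-78*(37 + (-1 + 0*5))/(2*(-1) - 21))*(-41 - 1*(-23)) = (-78*(37 + (-1 + 0))/(-2 - 21))*(-41 + 23) = -78*(37 - 1)/(-23)*(-18) = -2808*(-1)/23*(-18) = -78*(-36/23)*(-18) = (2808/23)*(-18) = -50544/23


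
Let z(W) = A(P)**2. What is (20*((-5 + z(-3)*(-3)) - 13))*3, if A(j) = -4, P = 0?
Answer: -3960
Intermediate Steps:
z(W) = 16 (z(W) = (-4)**2 = 16)
(20*((-5 + z(-3)*(-3)) - 13))*3 = (20*((-5 + 16*(-3)) - 13))*3 = (20*((-5 - 48) - 13))*3 = (20*(-53 - 13))*3 = (20*(-66))*3 = -1320*3 = -3960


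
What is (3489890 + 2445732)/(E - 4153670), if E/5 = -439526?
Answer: -2967811/3175650 ≈ -0.93455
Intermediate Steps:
E = -2197630 (E = 5*(-439526) = -2197630)
(3489890 + 2445732)/(E - 4153670) = (3489890 + 2445732)/(-2197630 - 4153670) = 5935622/(-6351300) = 5935622*(-1/6351300) = -2967811/3175650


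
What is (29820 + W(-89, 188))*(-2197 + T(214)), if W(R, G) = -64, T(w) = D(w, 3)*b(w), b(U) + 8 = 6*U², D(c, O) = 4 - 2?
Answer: 16286619284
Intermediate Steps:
D(c, O) = 2
b(U) = -8 + 6*U²
T(w) = -16 + 12*w² (T(w) = 2*(-8 + 6*w²) = -16 + 12*w²)
(29820 + W(-89, 188))*(-2197 + T(214)) = (29820 - 64)*(-2197 + (-16 + 12*214²)) = 29756*(-2197 + (-16 + 12*45796)) = 29756*(-2197 + (-16 + 549552)) = 29756*(-2197 + 549536) = 29756*547339 = 16286619284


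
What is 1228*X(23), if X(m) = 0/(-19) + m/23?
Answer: 1228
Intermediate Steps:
X(m) = m/23 (X(m) = 0*(-1/19) + m*(1/23) = 0 + m/23 = m/23)
1228*X(23) = 1228*((1/23)*23) = 1228*1 = 1228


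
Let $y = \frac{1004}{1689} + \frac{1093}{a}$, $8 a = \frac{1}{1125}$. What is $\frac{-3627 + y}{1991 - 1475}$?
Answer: $\frac{16608568001}{871524} \approx 19057.0$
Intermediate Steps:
$a = \frac{1}{9000}$ ($a = \frac{1}{8 \cdot 1125} = \frac{1}{8} \cdot \frac{1}{1125} = \frac{1}{9000} \approx 0.00011111$)
$y = \frac{16614694004}{1689}$ ($y = \frac{1004}{1689} + 1093 \frac{1}{\frac{1}{9000}} = 1004 \cdot \frac{1}{1689} + 1093 \cdot 9000 = \frac{1004}{1689} + 9837000 = \frac{16614694004}{1689} \approx 9.837 \cdot 10^{6}$)
$\frac{-3627 + y}{1991 - 1475} = \frac{-3627 + \frac{16614694004}{1689}}{1991 - 1475} = \frac{16608568001}{1689 \cdot 516} = \frac{16608568001}{1689} \cdot \frac{1}{516} = \frac{16608568001}{871524}$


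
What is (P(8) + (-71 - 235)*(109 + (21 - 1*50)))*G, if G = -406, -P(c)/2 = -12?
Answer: 9929136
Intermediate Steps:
P(c) = 24 (P(c) = -2*(-12) = 24)
(P(8) + (-71 - 235)*(109 + (21 - 1*50)))*G = (24 + (-71 - 235)*(109 + (21 - 1*50)))*(-406) = (24 - 306*(109 + (21 - 50)))*(-406) = (24 - 306*(109 - 29))*(-406) = (24 - 306*80)*(-406) = (24 - 24480)*(-406) = -24456*(-406) = 9929136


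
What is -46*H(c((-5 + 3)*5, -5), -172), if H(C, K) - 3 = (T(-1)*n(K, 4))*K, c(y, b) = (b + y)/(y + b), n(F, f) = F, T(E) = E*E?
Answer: -1361002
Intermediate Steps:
T(E) = E²
c(y, b) = 1 (c(y, b) = (b + y)/(b + y) = 1)
H(C, K) = 3 + K² (H(C, K) = 3 + ((-1)²*K)*K = 3 + (1*K)*K = 3 + K*K = 3 + K²)
-46*H(c((-5 + 3)*5, -5), -172) = -46*(3 + (-172)²) = -46*(3 + 29584) = -46*29587 = -1361002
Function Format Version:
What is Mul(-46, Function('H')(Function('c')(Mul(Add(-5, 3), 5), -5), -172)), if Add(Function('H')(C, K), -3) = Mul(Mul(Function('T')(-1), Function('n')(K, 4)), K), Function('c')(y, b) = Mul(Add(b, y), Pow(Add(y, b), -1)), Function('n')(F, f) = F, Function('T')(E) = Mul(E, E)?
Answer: -1361002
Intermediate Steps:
Function('T')(E) = Pow(E, 2)
Function('c')(y, b) = 1 (Function('c')(y, b) = Mul(Add(b, y), Pow(Add(b, y), -1)) = 1)
Function('H')(C, K) = Add(3, Pow(K, 2)) (Function('H')(C, K) = Add(3, Mul(Mul(Pow(-1, 2), K), K)) = Add(3, Mul(Mul(1, K), K)) = Add(3, Mul(K, K)) = Add(3, Pow(K, 2)))
Mul(-46, Function('H')(Function('c')(Mul(Add(-5, 3), 5), -5), -172)) = Mul(-46, Add(3, Pow(-172, 2))) = Mul(-46, Add(3, 29584)) = Mul(-46, 29587) = -1361002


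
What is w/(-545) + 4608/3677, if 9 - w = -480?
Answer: 713307/2003965 ≈ 0.35595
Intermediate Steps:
w = 489 (w = 9 - 1*(-480) = 9 + 480 = 489)
w/(-545) + 4608/3677 = 489/(-545) + 4608/3677 = 489*(-1/545) + 4608*(1/3677) = -489/545 + 4608/3677 = 713307/2003965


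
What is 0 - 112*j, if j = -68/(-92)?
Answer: -1904/23 ≈ -82.783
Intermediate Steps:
j = 17/23 (j = -68*(-1/92) = 17/23 ≈ 0.73913)
0 - 112*j = 0 - 112*17/23 = 0 - 1904/23 = -1904/23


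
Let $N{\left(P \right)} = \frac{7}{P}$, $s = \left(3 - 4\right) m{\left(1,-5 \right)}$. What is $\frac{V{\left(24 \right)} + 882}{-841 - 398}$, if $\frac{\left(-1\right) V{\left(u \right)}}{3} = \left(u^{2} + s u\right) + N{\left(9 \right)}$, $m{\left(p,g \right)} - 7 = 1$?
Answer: $\frac{817}{3717} \approx 0.2198$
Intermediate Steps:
$m{\left(p,g \right)} = 8$ ($m{\left(p,g \right)} = 7 + 1 = 8$)
$s = -8$ ($s = \left(3 - 4\right) 8 = \left(-1\right) 8 = -8$)
$V{\left(u \right)} = - \frac{7}{3} - 3 u^{2} + 24 u$ ($V{\left(u \right)} = - 3 \left(\left(u^{2} - 8 u\right) + \frac{7}{9}\right) = - 3 \left(\frac{7}{9} + u^{2} - 8 u\right) = - \frac{7}{3} - 3 u^{2} + 24 u$)
$\frac{V{\left(24 \right)} + 882}{-841 - 398} = \frac{\left(- \frac{7}{3} - 3 \cdot 24^{2} + 24 \cdot 24\right) + 882}{-841 - 398} = \frac{\left(- \frac{7}{3} - 1728 + 576\right) + 882}{-1239} = \left(\left(- \frac{7}{3} - 1728 + 576\right) + 882\right) \left(- \frac{1}{1239}\right) = \left(- \frac{3463}{3} + 882\right) \left(- \frac{1}{1239}\right) = \left(- \frac{817}{3}\right) \left(- \frac{1}{1239}\right) = \frac{817}{3717}$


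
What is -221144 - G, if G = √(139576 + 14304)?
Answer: -221144 - 2*√38470 ≈ -2.2154e+5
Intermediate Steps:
G = 2*√38470 (G = √153880 = 2*√38470 ≈ 392.28)
-221144 - G = -221144 - 2*√38470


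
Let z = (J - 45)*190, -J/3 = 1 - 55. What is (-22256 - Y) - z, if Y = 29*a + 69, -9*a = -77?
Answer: -403228/9 ≈ -44803.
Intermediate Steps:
a = 77/9 (a = -1/9*(-77) = 77/9 ≈ 8.5556)
J = 162 (J = -3*(1 - 55) = -3*(-54) = 162)
Y = 2854/9 (Y = 29*(77/9) + 69 = 2233/9 + 69 = 2854/9 ≈ 317.11)
z = 22230 (z = (162 - 45)*190 = 117*190 = 22230)
(-22256 - Y) - z = (-22256 - 1*2854/9) - 1*22230 = (-22256 - 2854/9) - 22230 = -203158/9 - 22230 = -403228/9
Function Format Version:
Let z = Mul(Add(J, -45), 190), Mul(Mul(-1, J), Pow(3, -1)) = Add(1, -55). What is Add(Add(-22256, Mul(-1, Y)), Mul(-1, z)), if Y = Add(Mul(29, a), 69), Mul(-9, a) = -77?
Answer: Rational(-403228, 9) ≈ -44803.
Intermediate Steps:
a = Rational(77, 9) (a = Mul(Rational(-1, 9), -77) = Rational(77, 9) ≈ 8.5556)
J = 162 (J = Mul(-3, Add(1, -55)) = Mul(-3, -54) = 162)
Y = Rational(2854, 9) (Y = Add(Mul(29, Rational(77, 9)), 69) = Add(Rational(2233, 9), 69) = Rational(2854, 9) ≈ 317.11)
z = 22230 (z = Mul(Add(162, -45), 190) = Mul(117, 190) = 22230)
Add(Add(-22256, Mul(-1, Y)), Mul(-1, z)) = Add(Add(-22256, Mul(-1, Rational(2854, 9))), Mul(-1, 22230)) = Add(Add(-22256, Rational(-2854, 9)), -22230) = Add(Rational(-203158, 9), -22230) = Rational(-403228, 9)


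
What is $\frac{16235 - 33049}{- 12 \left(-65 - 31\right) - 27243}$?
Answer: $\frac{16814}{26091} \approx 0.64444$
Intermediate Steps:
$\frac{16235 - 33049}{- 12 \left(-65 - 31\right) - 27243} = - \frac{16814}{\left(-12\right) \left(-96\right) - 27243} = - \frac{16814}{1152 - 27243} = - \frac{16814}{-26091} = \left(-16814\right) \left(- \frac{1}{26091}\right) = \frac{16814}{26091}$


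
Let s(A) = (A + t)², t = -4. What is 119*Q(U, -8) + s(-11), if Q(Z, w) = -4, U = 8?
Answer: -251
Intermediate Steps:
s(A) = (-4 + A)² (s(A) = (A - 4)² = (-4 + A)²)
119*Q(U, -8) + s(-11) = 119*(-4) + (-4 - 11)² = -476 + (-15)² = -476 + 225 = -251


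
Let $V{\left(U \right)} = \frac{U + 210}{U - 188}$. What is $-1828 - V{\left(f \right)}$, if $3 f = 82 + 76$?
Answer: $- \frac{370690}{203} \approx -1826.1$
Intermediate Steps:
$f = \frac{158}{3}$ ($f = \frac{82 + 76}{3} = \frac{1}{3} \cdot 158 = \frac{158}{3} \approx 52.667$)
$V{\left(U \right)} = \frac{210 + U}{-188 + U}$
$-1828 - V{\left(f \right)} = -1828 - \frac{210 + \frac{158}{3}}{-188 + \frac{158}{3}} = -1828 - \frac{1}{- \frac{406}{3}} \cdot \frac{788}{3} = -1828 - \left(- \frac{3}{406}\right) \frac{788}{3} = -1828 - - \frac{394}{203} = -1828 + \frac{394}{203} = - \frac{370690}{203}$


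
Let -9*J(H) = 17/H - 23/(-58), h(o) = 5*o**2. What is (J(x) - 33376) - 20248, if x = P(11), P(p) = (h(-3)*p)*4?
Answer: -27711833983/516780 ≈ -53624.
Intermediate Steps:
P(p) = 180*p (P(p) = ((5*(-3)**2)*p)*4 = ((5*9)*p)*4 = (45*p)*4 = 180*p)
x = 1980 (x = 180*11 = 1980)
J(H) = -23/522 - 17/(9*H) (J(H) = -(17/H - 23/(-58))/9 = -(17/H - 23*(-1/58))/9 = -(17/H + 23/58)/9 = -(23/58 + 17/H)/9 = -23/522 - 17/(9*H))
(J(x) - 33376) - 20248 = ((1/522)*(-986 - 23*1980)/1980 - 33376) - 20248 = ((1/522)*(1/1980)*(-986 - 45540) - 33376) - 20248 = ((1/522)*(1/1980)*(-46526) - 33376) - 20248 = (-23263/516780 - 33376) - 20248 = -17248072543/516780 - 20248 = -27711833983/516780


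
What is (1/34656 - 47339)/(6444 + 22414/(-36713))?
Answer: -60230627601079/8198090211648 ≈ -7.3469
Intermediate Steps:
(1/34656 - 47339)/(6444 + 22414/(-36713)) = (1/34656 - 47339)/(6444 + 22414*(-1/36713)) = -1640580383/(34656*(6444 - 22414/36713)) = -1640580383/(34656*236556158/36713) = -1640580383/34656*36713/236556158 = -60230627601079/8198090211648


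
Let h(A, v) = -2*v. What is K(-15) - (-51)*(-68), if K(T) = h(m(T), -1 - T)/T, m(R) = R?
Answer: -51992/15 ≈ -3466.1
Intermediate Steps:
K(T) = (2 + 2*T)/T (K(T) = (-2*(-1 - T))/T = (2 + 2*T)/T)
K(-15) - (-51)*(-68) = (2 + 2/(-15)) - (-51)*(-68) = (2 + 2*(-1/15)) - 1*3468 = (2 - 2/15) - 3468 = 28/15 - 3468 = -51992/15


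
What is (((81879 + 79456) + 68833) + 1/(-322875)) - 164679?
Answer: 21144760874/322875 ≈ 65489.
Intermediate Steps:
(((81879 + 79456) + 68833) + 1/(-322875)) - 164679 = ((161335 + 68833) - 1/322875) - 164679 = (230168 - 1/322875) - 164679 = 74315492999/322875 - 164679 = 21144760874/322875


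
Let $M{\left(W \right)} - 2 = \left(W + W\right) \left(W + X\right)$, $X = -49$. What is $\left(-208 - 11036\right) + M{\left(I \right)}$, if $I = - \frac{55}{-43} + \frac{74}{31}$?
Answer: $- \frac{20566428958}{1776889} \approx -11574.0$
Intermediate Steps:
$I = \frac{4887}{1333}$ ($I = \left(-55\right) \left(- \frac{1}{43}\right) + 74 \cdot \frac{1}{31} = \frac{55}{43} + \frac{74}{31} = \frac{4887}{1333} \approx 3.6662$)
$M{\left(W \right)} = 2 + 2 W \left(-49 + W\right)$ ($M{\left(W \right)} = 2 + \left(W + W\right) \left(W - 49\right) = 2 + 2 W \left(-49 + W\right)$)
$\left(-208 - 11036\right) + M{\left(I \right)} = \left(-208 - 11036\right) + \left(2 - \frac{478926}{1333} + 2 \left(\frac{4887}{1333}\right)^{2}\right) = -11244 + \left(2 - \frac{478926}{1333} + 2 \cdot \frac{23882769}{1776889}\right) = -11244 + \left(2 - \frac{478926}{1333} + \frac{47765538}{1776889}\right) = -11244 - \frac{587089042}{1776889} = - \frac{20566428958}{1776889}$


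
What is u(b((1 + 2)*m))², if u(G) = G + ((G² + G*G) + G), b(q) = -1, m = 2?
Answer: 0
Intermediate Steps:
u(G) = 2*G + 2*G² (u(G) = G + ((G² + G²) + G) = G + (2*G² + G) = G + (G + 2*G²) = 2*G + 2*G²)
u(b((1 + 2)*m))² = (2*(-1)*(1 - 1))² = (2*(-1)*0)² = 0² = 0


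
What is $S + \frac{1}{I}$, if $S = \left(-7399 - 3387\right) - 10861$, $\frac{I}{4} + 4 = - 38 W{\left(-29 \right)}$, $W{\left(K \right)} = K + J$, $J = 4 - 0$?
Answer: $- \frac{81912247}{3784} \approx -21647.0$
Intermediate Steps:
$J = 4$ ($J = 4 + 0 = 4$)
$W{\left(K \right)} = 4 + K$ ($W{\left(K \right)} = K + 4 = 4 + K$)
$I = 3784$ ($I = -16 + 4 \left(- 38 \left(4 - 29\right)\right) = -16 + 4 \left(\left(-38\right) \left(-25\right)\right) = -16 + 4 \cdot 950 = -16 + 3800 = 3784$)
$S = -21647$ ($S = -10786 - 10861 = -21647$)
$S + \frac{1}{I} = -21647 + \frac{1}{3784} = - \frac{81912247}{3784}$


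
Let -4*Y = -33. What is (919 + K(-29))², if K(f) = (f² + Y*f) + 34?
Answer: 38675961/16 ≈ 2.4172e+6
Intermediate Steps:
Y = 33/4 (Y = -¼*(-33) = 33/4 ≈ 8.2500)
K(f) = 34 + f² + 33*f/4 (K(f) = (f² + 33*f/4) + 34 = 34 + f² + 33*f/4)
(919 + K(-29))² = (919 + (34 + (-29)² + (33/4)*(-29)))² = (919 + (34 + 841 - 957/4))² = (919 + 2543/4)² = (6219/4)² = 38675961/16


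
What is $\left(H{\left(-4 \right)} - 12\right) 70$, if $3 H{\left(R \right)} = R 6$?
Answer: $-1400$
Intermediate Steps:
$H{\left(R \right)} = 2 R$ ($H{\left(R \right)} = \frac{R 6}{3} = \frac{6 R}{3} = 2 R$)
$\left(H{\left(-4 \right)} - 12\right) 70 = \left(2 \left(-4\right) - 12\right) 70 = \left(-8 - 12\right) 70 = \left(-20\right) 70 = -1400$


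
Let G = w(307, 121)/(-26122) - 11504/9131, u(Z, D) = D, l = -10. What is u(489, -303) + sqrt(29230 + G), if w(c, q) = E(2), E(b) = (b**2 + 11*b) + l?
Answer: -303 + sqrt(415718767628684988758)/119259991 ≈ -132.04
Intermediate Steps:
E(b) = -10 + b**2 + 11*b (E(b) = (b**2 + 11*b) - 10 = -10 + b**2 + 11*b)
w(c, q) = 16 (w(c, q) = -10 + 2**2 + 11*2 = -10 + 4 + 22 = 16)
G = -150326792/119259991 (G = 16/(-26122) - 11504/9131 = 16*(-1/26122) - 11504*1/9131 = -8/13061 - 11504/9131 = -150326792/119259991 ≈ -1.2605)
u(489, -303) + sqrt(29230 + G) = -303 + sqrt(29230 - 150326792/119259991) = -303 + sqrt(3485819210138/119259991) = -303 + sqrt(415718767628684988758)/119259991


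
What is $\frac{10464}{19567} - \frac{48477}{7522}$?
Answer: $- \frac{869839251}{147182974} \approx -5.9099$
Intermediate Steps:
$\frac{10464}{19567} - \frac{48477}{7522} = - \frac{869839251}{147182974}$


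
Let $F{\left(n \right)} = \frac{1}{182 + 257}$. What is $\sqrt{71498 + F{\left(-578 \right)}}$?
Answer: $\frac{\sqrt{13779166497}}{439} \approx 267.39$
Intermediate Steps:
$F{\left(n \right)} = \frac{1}{439}$
$\sqrt{71498 + F{\left(-578 \right)}} = \sqrt{71498 + \frac{1}{439}} = \sqrt{\frac{31387623}{439}} = \frac{\sqrt{13779166497}}{439}$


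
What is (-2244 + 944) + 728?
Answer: -572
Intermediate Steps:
(-2244 + 944) + 728 = -1300 + 728 = -572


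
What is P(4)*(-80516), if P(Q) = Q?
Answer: -322064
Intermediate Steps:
P(4)*(-80516) = 4*(-80516) = -322064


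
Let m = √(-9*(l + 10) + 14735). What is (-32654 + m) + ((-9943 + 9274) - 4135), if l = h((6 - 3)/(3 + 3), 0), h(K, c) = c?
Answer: -37458 + √14645 ≈ -37337.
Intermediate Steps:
l = 0
m = √14645 (m = √(-9*(0 + 10) + 14735) = √(-9*10 + 14735) = √(-90 + 14735) = √14645 ≈ 121.02)
(-32654 + m) + ((-9943 + 9274) - 4135) = (-32654 + √14645) + ((-9943 + 9274) - 4135) = (-32654 + √14645) + (-669 - 4135) = (-32654 + √14645) - 4804 = -37458 + √14645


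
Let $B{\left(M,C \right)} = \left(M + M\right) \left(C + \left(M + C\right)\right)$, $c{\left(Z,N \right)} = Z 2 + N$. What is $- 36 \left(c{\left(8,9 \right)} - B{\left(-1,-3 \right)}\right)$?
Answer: $-396$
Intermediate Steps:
$c{\left(Z,N \right)} = N + 2 Z$ ($c{\left(Z,N \right)} = 2 Z + N = N + 2 Z$)
$B{\left(M,C \right)} = 2 M \left(M + 2 C\right)$ ($B{\left(M,C \right)} = 2 M \left(C + \left(C + M\right)\right) = 2 M \left(M + 2 C\right)$)
$- 36 \left(c{\left(8,9 \right)} - B{\left(-1,-3 \right)}\right) = - 36 \left(\left(9 + 2 \cdot 8\right) - 2 \left(-1\right) \left(-1 + 2 \left(-3\right)\right)\right) = - 36 \left(\left(9 + 16\right) - 2 \left(-1\right) \left(-1 - 6\right)\right) = - 36 \left(25 - 2 \left(-1\right) \left(-7\right)\right) = - 36 \left(25 - 14\right) = \left(-36\right) 11 = -396$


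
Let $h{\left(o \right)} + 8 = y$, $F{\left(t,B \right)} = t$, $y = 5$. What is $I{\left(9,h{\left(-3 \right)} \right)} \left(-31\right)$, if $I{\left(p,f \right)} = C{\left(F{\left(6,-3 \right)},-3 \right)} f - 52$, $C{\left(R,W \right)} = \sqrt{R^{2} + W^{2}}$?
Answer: $1612 + 279 \sqrt{5} \approx 2235.9$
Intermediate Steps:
$h{\left(o \right)} = -3$ ($h{\left(o \right)} = -8 + 5 = -3$)
$I{\left(p,f \right)} = -52 + 3 f \sqrt{5}$ ($I{\left(p,f \right)} = \sqrt{6^{2} + \left(-3\right)^{2}} f - 52 = \sqrt{36 + 9} f - 52 = \sqrt{45} f - 52 = 3 \sqrt{5} f - 52 = 3 f \sqrt{5} - 52 = -52 + 3 f \sqrt{5}$)
$I{\left(9,h{\left(-3 \right)} \right)} \left(-31\right) = \left(-52 + 3 \left(-3\right) \sqrt{5}\right) \left(-31\right) = \left(-52 - 9 \sqrt{5}\right) \left(-31\right) = 1612 + 279 \sqrt{5}$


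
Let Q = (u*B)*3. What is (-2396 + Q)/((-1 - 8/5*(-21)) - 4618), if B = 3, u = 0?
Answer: 11980/22927 ≈ 0.52253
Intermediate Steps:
Q = 0 (Q = (0*3)*3 = 0*3 = 0)
(-2396 + Q)/((-1 - 8/5*(-21)) - 4618) = (-2396 + 0)/((-1 - 8/5*(-21)) - 4618) = -2396/((-1 - 8*⅕*(-21)) - 4618) = -2396/((-1 - 8/5*(-21)) - 4618) = -2396/((-1 + 168/5) - 4618) = -2396/(163/5 - 4618) = -2396/(-22927/5) = -2396*(-5/22927) = 11980/22927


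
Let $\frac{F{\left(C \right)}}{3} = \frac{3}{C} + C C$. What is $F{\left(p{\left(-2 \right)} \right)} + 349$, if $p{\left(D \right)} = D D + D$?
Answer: $\frac{731}{2} \approx 365.5$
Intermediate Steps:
$p{\left(D \right)} = D + D^{2}$ ($p{\left(D \right)} = D^{2} + D = D + D^{2}$)
$F{\left(C \right)} = 3 C^{2} + \frac{9}{C}$ ($F{\left(C \right)} = 3 \left(\frac{3}{C} + C C\right) = 3 \left(\frac{3}{C} + C^{2}\right) = 3 \left(C^{2} + \frac{3}{C}\right) = 3 C^{2} + \frac{9}{C}$)
$F{\left(p{\left(-2 \right)} \right)} + 349 = \frac{3 \left(3 + \left(- 2 \left(1 - 2\right)\right)^{3}\right)}{\left(-2\right) \left(1 - 2\right)} + 349 = \frac{3 \left(3 + \left(\left(-2\right) \left(-1\right)\right)^{3}\right)}{\left(-2\right) \left(-1\right)} + 349 = \frac{3 \left(3 + 2^{3}\right)}{2} + 349 = 3 \cdot \frac{1}{2} \left(3 + 8\right) + 349 = 3 \cdot \frac{1}{2} \cdot 11 + 349 = \frac{33}{2} + 349 = \frac{731}{2}$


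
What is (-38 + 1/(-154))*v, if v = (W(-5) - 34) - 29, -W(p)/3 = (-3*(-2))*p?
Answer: -158031/154 ≈ -1026.2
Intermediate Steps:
W(p) = -18*p (W(p) = -3*(-3*(-2))*p = -18*p)
v = 27 (v = (-18*(-5) - 34) - 29 = (90 - 34) - 29 = 56 - 29 = 27)
(-38 + 1/(-154))*v = (-38 + 1/(-154))*27 = (-38 - 1/154)*27 = -5853/154*27 = -158031/154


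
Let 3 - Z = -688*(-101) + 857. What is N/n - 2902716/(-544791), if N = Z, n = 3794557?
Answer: 281441016110/53006166733 ≈ 5.3096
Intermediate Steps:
Z = -70342 (Z = 3 - (-688*(-101) + 857) = 3 - (69488 + 857) = 3 - 1*70345 = 3 - 70345 = -70342)
N = -70342
N/n - 2902716/(-544791) = -70342/3794557 - 2902716/(-544791) = -70342*1/3794557 - 2902716*(-1/544791) = -70342/3794557 + 967572/181597 = 281441016110/53006166733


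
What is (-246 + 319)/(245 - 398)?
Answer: -73/153 ≈ -0.47712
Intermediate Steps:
(-246 + 319)/(245 - 398) = 73/(-153) = 73*(-1/153) = -73/153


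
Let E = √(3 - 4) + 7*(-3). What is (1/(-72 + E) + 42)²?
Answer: (363207 - I)²/74822500 ≈ 1763.1 - 0.0097085*I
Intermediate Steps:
E = -21 + I (E = √(-1) - 21 = I - 21 = -21 + I ≈ -21.0 + 1.0*I)
(1/(-72 + E) + 42)² = (1/(-72 + (-21 + I)) + 42)² = (1/(-93 + I) + 42)² = ((-93 - I)/8650 + 42)² = (42 + (-93 - I)/8650)²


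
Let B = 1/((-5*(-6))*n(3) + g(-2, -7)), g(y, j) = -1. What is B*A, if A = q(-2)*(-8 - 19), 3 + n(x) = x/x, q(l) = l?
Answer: -54/61 ≈ -0.88525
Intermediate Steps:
n(x) = -2 (n(x) = -3 + x/x = -3 + 1 = -2)
B = -1/61 (B = 1/(-5*(-6)*(-2) - 1) = 1/(30*(-2) - 1) = 1/(-60 - 1) = 1/(-61) = -1/61 ≈ -0.016393)
A = 54 (A = -2*(-8 - 19) = -2*(-27) = 54)
B*A = -1/61*54 = -54/61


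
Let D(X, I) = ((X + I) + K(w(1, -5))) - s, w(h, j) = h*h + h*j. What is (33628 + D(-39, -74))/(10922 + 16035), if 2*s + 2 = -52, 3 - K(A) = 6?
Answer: 33539/26957 ≈ 1.2442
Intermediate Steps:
w(h, j) = h**2 + h*j
K(A) = -3 (K(A) = 3 - 1*6 = 3 - 6 = -3)
s = -27 (s = -1 + (1/2)*(-52) = -1 - 26 = -27)
D(X, I) = 24 + I + X (D(X, I) = ((X + I) - 3) - 1*(-27) = ((I + X) - 3) + 27 = (-3 + I + X) + 27 = 24 + I + X)
(33628 + D(-39, -74))/(10922 + 16035) = (33628 + (24 - 74 - 39))/(10922 + 16035) = (33628 - 89)/26957 = 33539*(1/26957) = 33539/26957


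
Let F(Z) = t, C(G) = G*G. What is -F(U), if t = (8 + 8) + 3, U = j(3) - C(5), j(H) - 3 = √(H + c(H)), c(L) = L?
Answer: -19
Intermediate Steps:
C(G) = G²
j(H) = 3 + √2*√H (j(H) = 3 + √(H + H) = 3 + √(2*H) = 3 + √2*√H)
U = -22 + √6 (U = (3 + √2*√3) - 1*5² = (3 + √6) - 1*25 = (3 + √6) - 25 = -22 + √6 ≈ -19.551)
t = 19 (t = 16 + 3 = 19)
F(Z) = 19
-F(U) = -1*19 = -19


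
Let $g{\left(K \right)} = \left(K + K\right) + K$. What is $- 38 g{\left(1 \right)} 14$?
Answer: $-1596$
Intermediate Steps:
$g{\left(K \right)} = 3 K$ ($g{\left(K \right)} = 2 K + K = 3 K$)
$- 38 g{\left(1 \right)} 14 = - 38 \cdot 3 \cdot 1 \cdot 14 = \left(-38\right) 3 \cdot 14 = \left(-114\right) 14 = -1596$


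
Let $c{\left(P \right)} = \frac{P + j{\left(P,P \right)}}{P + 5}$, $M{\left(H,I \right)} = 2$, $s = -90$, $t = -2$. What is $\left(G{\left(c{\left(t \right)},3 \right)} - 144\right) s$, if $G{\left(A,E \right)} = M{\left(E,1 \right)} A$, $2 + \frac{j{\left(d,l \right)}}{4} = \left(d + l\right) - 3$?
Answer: $15240$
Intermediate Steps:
$j{\left(d,l \right)} = -20 + 4 d + 4 l$ ($j{\left(d,l \right)} = -8 + 4 \left(\left(d + l\right) - 3\right) = -8 + 4 \left(-3 + d + l\right) = -8 + \left(-12 + 4 d + 4 l\right) = -20 + 4 d + 4 l$)
$c{\left(P \right)} = \frac{-20 + 9 P}{5 + P}$ ($c{\left(P \right)} = \frac{P + \left(-20 + 4 P + 4 P\right)}{P + 5} = \frac{P + \left(-20 + 8 P\right)}{5 + P} = \frac{-20 + 9 P}{5 + P}$)
$G{\left(A,E \right)} = 2 A$
$\left(G{\left(c{\left(t \right)},3 \right)} - 144\right) s = \left(2 \frac{-20 + 9 \left(-2\right)}{5 - 2} - 144\right) \left(-90\right) = \left(2 \frac{-20 - 18}{3} - 144\right) \left(-90\right) = \left(2 \cdot \frac{1}{3} \left(-38\right) - 144\right) \left(-90\right) = \left(2 \left(- \frac{38}{3}\right) - 144\right) \left(-90\right) = \left(- \frac{76}{3} - 144\right) \left(-90\right) = \left(- \frac{508}{3}\right) \left(-90\right) = 15240$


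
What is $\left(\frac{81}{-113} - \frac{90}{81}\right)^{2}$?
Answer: $\frac{3455881}{1034289} \approx 3.3413$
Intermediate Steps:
$\left(\frac{81}{-113} - \frac{90}{81}\right)^{2} = \left(81 \left(- \frac{1}{113}\right) - \frac{10}{9}\right)^{2} = \left(- \frac{81}{113} - \frac{10}{9}\right)^{2} = \left(- \frac{1859}{1017}\right)^{2} = \frac{3455881}{1034289}$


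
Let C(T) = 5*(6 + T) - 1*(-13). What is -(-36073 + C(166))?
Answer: 35200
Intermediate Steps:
C(T) = 43 + 5*T (C(T) = (30 + 5*T) + 13 = 43 + 5*T)
-(-36073 + C(166)) = -(-36073 + (43 + 5*166)) = -(-36073 + (43 + 830)) = -(-36073 + 873) = -1*(-35200) = 35200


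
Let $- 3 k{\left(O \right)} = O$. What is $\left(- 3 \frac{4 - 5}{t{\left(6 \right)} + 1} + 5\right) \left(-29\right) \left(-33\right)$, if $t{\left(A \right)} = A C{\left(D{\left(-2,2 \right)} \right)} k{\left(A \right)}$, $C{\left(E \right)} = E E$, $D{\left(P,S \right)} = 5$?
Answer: $\frac{1427844}{299} \approx 4775.4$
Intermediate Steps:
$k{\left(O \right)} = - \frac{O}{3}$
$C{\left(E \right)} = E^{2}$
$t{\left(A \right)} = - \frac{25 A^{2}}{3}$ ($t{\left(A \right)} = A 5^{2} \left(- \frac{A}{3}\right) = A 25 \left(- \frac{A}{3}\right) = 25 A \left(- \frac{A}{3}\right) = - \frac{25 A^{2}}{3}$)
$\left(- 3 \frac{4 - 5}{t{\left(6 \right)} + 1} + 5\right) \left(-29\right) \left(-33\right) = \left(- 3 \frac{4 - 5}{- \frac{25 \cdot 6^{2}}{3} + 1} + 5\right) \left(-29\right) \left(-33\right) = \left(- 3 \left(- \frac{1}{\left(- \frac{25}{3}\right) 36 + 1}\right) + 5\right) \left(-29\right) \left(-33\right) = \left(- 3 \left(- \frac{1}{-300 + 1}\right) + 5\right) \left(-29\right) \left(-33\right) = \left(- 3 \left(- \frac{1}{-299}\right) + 5\right) \left(-29\right) \left(-33\right) = \left(- 3 \left(\left(-1\right) \left(- \frac{1}{299}\right)\right) + 5\right) \left(-29\right) \left(-33\right) = \left(\left(-3\right) \frac{1}{299} + 5\right) \left(-29\right) \left(-33\right) = \left(- \frac{3}{299} + 5\right) \left(-29\right) \left(-33\right) = \frac{1492}{299} \left(-29\right) \left(-33\right) = \left(- \frac{43268}{299}\right) \left(-33\right) = \frac{1427844}{299}$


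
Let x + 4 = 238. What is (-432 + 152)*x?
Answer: -65520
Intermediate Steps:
x = 234 (x = -4 + 238 = 234)
(-432 + 152)*x = (-432 + 152)*234 = -280*234 = -65520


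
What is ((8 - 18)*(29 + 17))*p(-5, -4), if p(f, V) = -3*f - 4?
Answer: -5060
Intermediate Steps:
p(f, V) = -4 - 3*f
((8 - 18)*(29 + 17))*p(-5, -4) = ((8 - 18)*(29 + 17))*(-4 - 3*(-5)) = (-10*46)*(-4 + 15) = -460*11 = -5060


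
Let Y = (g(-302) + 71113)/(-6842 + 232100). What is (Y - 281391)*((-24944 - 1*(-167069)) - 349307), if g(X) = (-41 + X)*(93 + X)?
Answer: 2188720063600366/37543 ≈ 5.8299e+10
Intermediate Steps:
Y = 23800/37543 (Y = ((-3813 + (-302)**2 + 52*(-302)) + 71113)/(-6842 + 232100) = ((-3813 + 91204 - 15704) + 71113)/225258 = (71687 + 71113)*(1/225258) = 142800*(1/225258) = 23800/37543 ≈ 0.63394)
(Y - 281391)*((-24944 - 1*(-167069)) - 349307) = (23800/37543 - 281391)*((-24944 - 1*(-167069)) - 349307) = -10564238513*((-24944 + 167069) - 349307)/37543 = -10564238513*(142125 - 349307)/37543 = -10564238513/37543*(-207182) = 2188720063600366/37543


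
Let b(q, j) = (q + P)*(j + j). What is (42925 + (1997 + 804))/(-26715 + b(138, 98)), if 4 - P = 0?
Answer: 45726/1117 ≈ 40.936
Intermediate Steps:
P = 4 (P = 4 - 1*0 = 4 + 0 = 4)
b(q, j) = 2*j*(4 + q) (b(q, j) = (q + 4)*(j + j) = (4 + q)*(2*j) = 2*j*(4 + q))
(42925 + (1997 + 804))/(-26715 + b(138, 98)) = (42925 + (1997 + 804))/(-26715 + 2*98*(4 + 138)) = (42925 + 2801)/(-26715 + 2*98*142) = 45726/(-26715 + 27832) = 45726/1117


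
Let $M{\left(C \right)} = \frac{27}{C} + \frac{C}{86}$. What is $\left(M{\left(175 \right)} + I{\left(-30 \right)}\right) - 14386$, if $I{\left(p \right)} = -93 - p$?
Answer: $- \frac{217424503}{15050} \approx -14447.0$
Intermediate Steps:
$M{\left(C \right)} = \frac{27}{C} + \frac{C}{86}$ ($M{\left(C \right)} = \frac{27}{C} + C \frac{1}{86} = \frac{27}{C} + \frac{C}{86}$)
$\left(M{\left(175 \right)} + I{\left(-30 \right)}\right) - 14386 = \left(\left(\frac{27}{175} + \frac{1}{86} \cdot 175\right) - 63\right) - 14386 = \left(\left(27 \cdot \frac{1}{175} + \frac{175}{86}\right) + \left(-93 + 30\right)\right) - 14386 = \left(\left(\frac{27}{175} + \frac{175}{86}\right) - 63\right) - 14386 = \left(\frac{32947}{15050} - 63\right) - 14386 = - \frac{915203}{15050} - 14386 = - \frac{217424503}{15050}$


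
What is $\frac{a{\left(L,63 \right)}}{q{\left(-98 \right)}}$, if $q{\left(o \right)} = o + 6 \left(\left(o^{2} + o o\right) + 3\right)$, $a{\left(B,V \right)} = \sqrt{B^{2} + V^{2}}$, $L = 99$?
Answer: $\frac{9 \sqrt{170}}{115168} \approx 0.0010189$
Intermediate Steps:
$q{\left(o \right)} = 18 + o + 12 o^{2}$ ($q{\left(o \right)} = o + 6 \left(\left(o^{2} + o^{2}\right) + 3\right) = o + 6 \left(2 o^{2} + 3\right) = o + 6 \left(3 + 2 o^{2}\right) = o + \left(18 + 12 o^{2}\right) = 18 + o + 12 o^{2}$)
$\frac{a{\left(L,63 \right)}}{q{\left(-98 \right)}} = \frac{\sqrt{99^{2} + 63^{2}}}{18 - 98 + 12 \left(-98\right)^{2}} = \frac{\sqrt{9801 + 3969}}{18 - 98 + 12 \cdot 9604} = \frac{\sqrt{13770}}{18 - 98 + 115248} = \frac{9 \sqrt{170}}{115168}$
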